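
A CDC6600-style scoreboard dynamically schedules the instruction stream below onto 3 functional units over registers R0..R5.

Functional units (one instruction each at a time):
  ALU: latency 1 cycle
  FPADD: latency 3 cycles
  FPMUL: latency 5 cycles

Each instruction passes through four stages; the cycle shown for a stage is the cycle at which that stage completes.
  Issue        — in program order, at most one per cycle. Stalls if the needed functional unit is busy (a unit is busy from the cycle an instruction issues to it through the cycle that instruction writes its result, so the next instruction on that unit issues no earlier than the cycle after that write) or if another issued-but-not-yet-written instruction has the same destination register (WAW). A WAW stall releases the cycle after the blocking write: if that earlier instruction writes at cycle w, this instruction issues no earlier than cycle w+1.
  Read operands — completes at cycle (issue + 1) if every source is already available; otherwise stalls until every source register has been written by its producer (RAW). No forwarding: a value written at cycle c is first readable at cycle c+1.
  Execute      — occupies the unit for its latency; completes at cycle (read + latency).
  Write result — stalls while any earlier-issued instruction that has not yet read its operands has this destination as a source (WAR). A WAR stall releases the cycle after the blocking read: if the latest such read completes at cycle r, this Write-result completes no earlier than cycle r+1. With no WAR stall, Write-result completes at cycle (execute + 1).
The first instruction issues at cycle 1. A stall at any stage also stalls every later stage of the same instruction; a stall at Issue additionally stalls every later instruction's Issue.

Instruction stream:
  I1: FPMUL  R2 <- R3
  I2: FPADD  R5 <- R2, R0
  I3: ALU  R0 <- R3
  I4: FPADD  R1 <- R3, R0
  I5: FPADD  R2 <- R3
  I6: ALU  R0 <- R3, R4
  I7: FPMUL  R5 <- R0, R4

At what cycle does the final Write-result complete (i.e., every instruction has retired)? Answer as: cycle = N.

[I1] 1/2/7/8
[I2] 2/9/12/13  (RAW R2: wait I1 write@8)
[I3] 3/4/5/10  (WAR R0: wait I2 read@9)
[I4] 14/15/18/19  (struct: FPADD busy until I2 writes@13)
[I5] 20/21/24/25  (struct: FPADD busy until I4 writes@19)
[I6] 21/22/23/24
[I7] 22/25/30/31  (RAW R0: wait I6 write@24)

cycle = 31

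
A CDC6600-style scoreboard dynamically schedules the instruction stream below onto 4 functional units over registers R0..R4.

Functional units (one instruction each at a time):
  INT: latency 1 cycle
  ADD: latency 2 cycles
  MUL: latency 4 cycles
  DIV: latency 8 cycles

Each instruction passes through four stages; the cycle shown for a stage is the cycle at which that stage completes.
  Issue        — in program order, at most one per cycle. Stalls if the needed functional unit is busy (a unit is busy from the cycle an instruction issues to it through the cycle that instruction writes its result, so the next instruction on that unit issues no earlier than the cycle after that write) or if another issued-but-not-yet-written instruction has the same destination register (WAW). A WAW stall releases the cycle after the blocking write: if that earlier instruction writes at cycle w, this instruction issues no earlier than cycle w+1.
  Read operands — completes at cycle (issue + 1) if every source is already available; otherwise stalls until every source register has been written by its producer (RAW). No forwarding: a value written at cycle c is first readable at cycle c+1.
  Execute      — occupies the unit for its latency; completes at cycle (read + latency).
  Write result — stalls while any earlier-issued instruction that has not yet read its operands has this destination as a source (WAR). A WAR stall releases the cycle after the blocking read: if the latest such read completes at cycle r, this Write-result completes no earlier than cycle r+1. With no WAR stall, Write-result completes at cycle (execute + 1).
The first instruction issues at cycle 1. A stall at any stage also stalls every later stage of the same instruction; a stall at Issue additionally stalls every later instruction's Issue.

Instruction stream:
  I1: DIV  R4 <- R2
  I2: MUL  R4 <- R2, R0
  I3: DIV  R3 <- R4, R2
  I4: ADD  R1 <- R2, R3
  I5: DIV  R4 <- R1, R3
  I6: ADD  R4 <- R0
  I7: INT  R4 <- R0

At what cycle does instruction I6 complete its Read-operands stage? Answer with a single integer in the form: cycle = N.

t=1  I1 issues→DIV
t=2  I1 reads
t=10  I1 exec-done
t=11  I1 writes R4
t=12  I2 issues→MUL
t=13  I2 reads | I3 issues→DIV
t=14  I4 issues→ADD
t=17  I2 exec-done
t=18  I2 writes R4
t=19  I3 reads
t=27  I3 exec-done
t=28  I3 writes R3
t=29  I4 reads | I5 issues→DIV
t=31  I4 exec-done
t=32  I4 writes R1
t=33  I5 reads
t=41  I5 exec-done
t=42  I5 writes R4
t=43  I6 issues→ADD
t=44  I6 reads
t=46  I6 exec-done
t=47  I6 writes R4
t=48  I7 issues→INT
t=49  I7 reads
t=50  I7 exec-done
t=51  I7 writes R4

cycle = 44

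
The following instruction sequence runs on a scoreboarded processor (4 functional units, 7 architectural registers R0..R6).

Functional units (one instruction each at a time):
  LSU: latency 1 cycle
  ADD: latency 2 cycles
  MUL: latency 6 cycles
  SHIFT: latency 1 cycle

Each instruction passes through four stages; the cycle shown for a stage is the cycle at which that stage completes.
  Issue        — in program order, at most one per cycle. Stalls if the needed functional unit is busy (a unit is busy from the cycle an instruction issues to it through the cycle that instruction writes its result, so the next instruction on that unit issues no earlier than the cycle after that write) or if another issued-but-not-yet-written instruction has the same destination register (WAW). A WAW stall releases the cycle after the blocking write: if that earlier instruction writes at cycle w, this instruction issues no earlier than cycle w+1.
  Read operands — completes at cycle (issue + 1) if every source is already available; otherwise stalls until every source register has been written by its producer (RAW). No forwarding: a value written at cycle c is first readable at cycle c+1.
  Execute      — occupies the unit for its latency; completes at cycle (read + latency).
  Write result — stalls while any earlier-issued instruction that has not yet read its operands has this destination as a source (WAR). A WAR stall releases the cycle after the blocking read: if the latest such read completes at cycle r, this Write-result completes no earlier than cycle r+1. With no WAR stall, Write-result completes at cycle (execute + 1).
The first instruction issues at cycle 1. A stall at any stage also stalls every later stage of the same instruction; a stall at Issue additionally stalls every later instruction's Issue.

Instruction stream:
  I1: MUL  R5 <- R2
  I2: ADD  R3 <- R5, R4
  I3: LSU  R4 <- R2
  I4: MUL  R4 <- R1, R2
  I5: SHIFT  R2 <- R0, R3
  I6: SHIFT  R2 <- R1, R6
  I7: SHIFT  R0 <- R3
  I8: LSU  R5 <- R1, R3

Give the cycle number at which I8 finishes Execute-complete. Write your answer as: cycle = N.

cycle = 24

  I1 | 1 | 2 | 8 | 9
  I2 | 2 | 10 | 12 | 13   RAW R5: wait I1 write@9
  I3 | 3 | 4 | 5 | 11   WAR R4: wait I2 read@10
  I4 | 12 | 13 | 19 | 20   WAW R4: wait I3 write@11
  I5 | 13 | 14 | 15 | 16
  I6 | 17 | 18 | 19 | 20   struct: SHIFT busy until I5 writes@16
  I7 | 21 | 22 | 23 | 24   struct: SHIFT busy until I6 writes@20
  I8 | 22 | 23 | 24 | 25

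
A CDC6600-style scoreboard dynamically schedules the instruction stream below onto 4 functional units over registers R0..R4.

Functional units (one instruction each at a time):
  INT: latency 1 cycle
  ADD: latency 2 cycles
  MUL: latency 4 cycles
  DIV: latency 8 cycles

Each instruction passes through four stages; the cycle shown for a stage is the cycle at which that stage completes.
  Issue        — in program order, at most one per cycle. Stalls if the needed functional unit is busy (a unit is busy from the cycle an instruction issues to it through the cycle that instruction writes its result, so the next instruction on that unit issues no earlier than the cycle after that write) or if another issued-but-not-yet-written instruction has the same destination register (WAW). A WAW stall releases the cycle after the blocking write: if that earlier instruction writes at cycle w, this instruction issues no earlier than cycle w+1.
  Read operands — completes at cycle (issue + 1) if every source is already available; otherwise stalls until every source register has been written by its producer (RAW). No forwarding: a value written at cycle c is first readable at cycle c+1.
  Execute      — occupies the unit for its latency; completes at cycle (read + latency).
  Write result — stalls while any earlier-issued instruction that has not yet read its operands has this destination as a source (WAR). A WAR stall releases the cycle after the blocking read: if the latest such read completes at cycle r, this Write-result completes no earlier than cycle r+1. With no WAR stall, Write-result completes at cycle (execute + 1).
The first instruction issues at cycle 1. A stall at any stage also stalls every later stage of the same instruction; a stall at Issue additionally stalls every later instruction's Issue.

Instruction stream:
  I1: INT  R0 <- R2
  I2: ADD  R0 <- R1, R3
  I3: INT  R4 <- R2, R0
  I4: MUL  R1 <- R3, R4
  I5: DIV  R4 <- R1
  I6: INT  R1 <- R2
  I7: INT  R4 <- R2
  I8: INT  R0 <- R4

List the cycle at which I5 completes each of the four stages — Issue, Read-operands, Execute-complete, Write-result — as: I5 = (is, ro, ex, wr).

I1: IS=1 RO=2 EX=3 WR=4
I2: IS=5 RO=6 EX=8 WR=9  [WAW R0: wait I1 write@4]
I3: IS=6 RO=10 EX=11 WR=12  [RAW R0: wait I2 write@9]
I4: IS=7 RO=13 EX=17 WR=18  [RAW R4: wait I3 write@12]
I5: IS=13 RO=19 EX=27 WR=28  [WAW R4: wait I3 write@12; RAW R1: wait I4 write@18]
I6: IS=19 RO=20 EX=21 WR=22  [WAW R1: wait I4 write@18]
I7: IS=29 RO=30 EX=31 WR=32  [WAW R4: wait I5 write@28]
I8: IS=33 RO=34 EX=35 WR=36  [struct: INT busy until I7 writes@32]

I5 = (13, 19, 27, 28)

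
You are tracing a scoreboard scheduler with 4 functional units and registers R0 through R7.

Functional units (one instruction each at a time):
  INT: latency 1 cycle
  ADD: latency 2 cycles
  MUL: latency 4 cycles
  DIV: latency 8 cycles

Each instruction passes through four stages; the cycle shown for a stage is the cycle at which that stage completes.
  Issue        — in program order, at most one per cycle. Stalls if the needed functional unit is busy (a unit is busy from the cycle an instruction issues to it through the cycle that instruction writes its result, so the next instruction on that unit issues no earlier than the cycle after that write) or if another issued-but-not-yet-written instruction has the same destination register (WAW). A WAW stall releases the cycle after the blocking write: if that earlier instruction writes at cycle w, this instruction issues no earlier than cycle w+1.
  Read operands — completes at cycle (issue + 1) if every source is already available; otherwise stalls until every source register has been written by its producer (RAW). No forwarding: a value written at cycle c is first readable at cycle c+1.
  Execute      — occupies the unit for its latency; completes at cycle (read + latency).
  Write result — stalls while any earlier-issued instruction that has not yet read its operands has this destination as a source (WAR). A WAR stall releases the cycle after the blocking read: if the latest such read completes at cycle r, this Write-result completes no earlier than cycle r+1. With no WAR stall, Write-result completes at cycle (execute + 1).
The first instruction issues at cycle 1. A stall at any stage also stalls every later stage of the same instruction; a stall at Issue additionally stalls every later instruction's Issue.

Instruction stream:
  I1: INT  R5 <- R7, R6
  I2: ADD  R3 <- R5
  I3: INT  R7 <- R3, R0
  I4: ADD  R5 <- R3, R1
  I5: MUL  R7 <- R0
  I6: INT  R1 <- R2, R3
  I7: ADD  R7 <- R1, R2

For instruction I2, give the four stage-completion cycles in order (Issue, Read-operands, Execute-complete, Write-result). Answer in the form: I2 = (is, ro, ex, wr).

I2 = (2, 5, 7, 8)

t=1  I1 dispatched to INT
t=2  I1 operands ready · I2 dispatched to ADD
t=3  I1 complete
t=4  R5←I1
t=5  I2 operands ready · I3 dispatched to INT
t=7  I2 complete
t=8  R3←I2
t=9  I3 operands ready · I4 dispatched to ADD
t=10  I3 complete · I4 operands ready
t=11  R7←I3
t=12  I4 complete · I5 dispatched to MUL
t=13  R5←I4 · I5 operands ready · I6 dispatched to INT
t=14  I6 operands ready
t=15  I6 complete
t=16  R1←I6
t=17  I5 complete
t=18  R7←I5
t=19  I7 dispatched to ADD
t=20  I7 operands ready
t=22  I7 complete
t=23  R7←I7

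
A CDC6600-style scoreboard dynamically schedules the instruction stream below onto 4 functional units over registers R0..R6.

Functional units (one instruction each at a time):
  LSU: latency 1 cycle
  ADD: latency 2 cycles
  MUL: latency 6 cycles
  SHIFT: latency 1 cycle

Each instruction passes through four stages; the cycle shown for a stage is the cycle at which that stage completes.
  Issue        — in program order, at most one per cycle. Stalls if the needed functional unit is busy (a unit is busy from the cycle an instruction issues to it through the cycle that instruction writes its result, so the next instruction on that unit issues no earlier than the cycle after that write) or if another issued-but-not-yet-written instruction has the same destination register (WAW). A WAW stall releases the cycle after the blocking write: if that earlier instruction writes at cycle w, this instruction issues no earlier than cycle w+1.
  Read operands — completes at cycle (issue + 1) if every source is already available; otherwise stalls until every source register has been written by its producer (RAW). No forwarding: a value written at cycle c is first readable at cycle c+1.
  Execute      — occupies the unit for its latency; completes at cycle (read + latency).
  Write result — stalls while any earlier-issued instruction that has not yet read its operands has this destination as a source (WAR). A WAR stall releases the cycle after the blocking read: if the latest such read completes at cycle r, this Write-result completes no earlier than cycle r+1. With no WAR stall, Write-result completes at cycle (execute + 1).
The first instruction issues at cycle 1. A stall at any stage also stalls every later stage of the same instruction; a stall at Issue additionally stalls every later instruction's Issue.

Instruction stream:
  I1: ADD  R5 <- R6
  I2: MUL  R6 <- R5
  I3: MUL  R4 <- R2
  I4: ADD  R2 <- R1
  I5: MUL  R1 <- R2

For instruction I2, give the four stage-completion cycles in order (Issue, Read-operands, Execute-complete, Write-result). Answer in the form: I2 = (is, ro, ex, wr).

I2 = (2, 6, 12, 13)

c1: I1 dispatched to ADD
c2: I1 operands ready, I2 dispatched to MUL
c4: I1 complete
c5: R5←I1
c6: I2 operands ready
c12: I2 complete
c13: R6←I2
c14: I3 dispatched to MUL
c15: I3 operands ready, I4 dispatched to ADD
c16: I4 operands ready
c18: I4 complete
c19: R2←I4
c21: I3 complete
c22: R4←I3
c23: I5 dispatched to MUL
c24: I5 operands ready
c30: I5 complete
c31: R1←I5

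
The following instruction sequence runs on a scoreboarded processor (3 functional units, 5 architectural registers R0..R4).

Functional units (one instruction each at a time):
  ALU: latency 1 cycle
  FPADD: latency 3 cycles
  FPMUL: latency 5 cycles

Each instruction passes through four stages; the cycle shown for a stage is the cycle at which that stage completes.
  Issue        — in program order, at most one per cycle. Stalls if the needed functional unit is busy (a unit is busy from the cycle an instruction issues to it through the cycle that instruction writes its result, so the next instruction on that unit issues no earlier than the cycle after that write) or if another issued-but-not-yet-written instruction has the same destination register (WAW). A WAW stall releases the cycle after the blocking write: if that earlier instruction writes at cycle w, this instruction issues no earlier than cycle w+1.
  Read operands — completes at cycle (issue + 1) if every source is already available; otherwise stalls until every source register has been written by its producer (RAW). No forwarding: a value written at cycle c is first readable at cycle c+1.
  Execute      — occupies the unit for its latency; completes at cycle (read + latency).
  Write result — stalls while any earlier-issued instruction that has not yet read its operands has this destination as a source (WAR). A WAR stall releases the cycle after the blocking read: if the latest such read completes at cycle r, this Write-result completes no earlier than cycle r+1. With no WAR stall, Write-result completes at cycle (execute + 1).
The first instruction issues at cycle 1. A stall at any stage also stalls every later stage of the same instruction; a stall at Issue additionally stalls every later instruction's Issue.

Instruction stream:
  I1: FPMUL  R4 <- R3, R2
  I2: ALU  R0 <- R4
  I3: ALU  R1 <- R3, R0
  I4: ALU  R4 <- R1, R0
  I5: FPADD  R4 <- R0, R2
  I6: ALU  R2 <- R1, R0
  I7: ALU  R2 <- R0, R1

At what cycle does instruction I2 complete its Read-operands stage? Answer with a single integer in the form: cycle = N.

I1: IS=1 RO=2 EX=7 WR=8
I2: IS=2 RO=9 EX=10 WR=11  [RAW R4: wait I1 write@8]
I3: IS=12 RO=13 EX=14 WR=15  [struct: ALU busy until I2 writes@11]
I4: IS=16 RO=17 EX=18 WR=19  [struct: ALU busy until I3 writes@15]
I5: IS=20 RO=21 EX=24 WR=25  [WAW R4: wait I4 write@19]
I6: IS=21 RO=22 EX=23 WR=24
I7: IS=25 RO=26 EX=27 WR=28  [struct: ALU busy until I6 writes@24]

cycle = 9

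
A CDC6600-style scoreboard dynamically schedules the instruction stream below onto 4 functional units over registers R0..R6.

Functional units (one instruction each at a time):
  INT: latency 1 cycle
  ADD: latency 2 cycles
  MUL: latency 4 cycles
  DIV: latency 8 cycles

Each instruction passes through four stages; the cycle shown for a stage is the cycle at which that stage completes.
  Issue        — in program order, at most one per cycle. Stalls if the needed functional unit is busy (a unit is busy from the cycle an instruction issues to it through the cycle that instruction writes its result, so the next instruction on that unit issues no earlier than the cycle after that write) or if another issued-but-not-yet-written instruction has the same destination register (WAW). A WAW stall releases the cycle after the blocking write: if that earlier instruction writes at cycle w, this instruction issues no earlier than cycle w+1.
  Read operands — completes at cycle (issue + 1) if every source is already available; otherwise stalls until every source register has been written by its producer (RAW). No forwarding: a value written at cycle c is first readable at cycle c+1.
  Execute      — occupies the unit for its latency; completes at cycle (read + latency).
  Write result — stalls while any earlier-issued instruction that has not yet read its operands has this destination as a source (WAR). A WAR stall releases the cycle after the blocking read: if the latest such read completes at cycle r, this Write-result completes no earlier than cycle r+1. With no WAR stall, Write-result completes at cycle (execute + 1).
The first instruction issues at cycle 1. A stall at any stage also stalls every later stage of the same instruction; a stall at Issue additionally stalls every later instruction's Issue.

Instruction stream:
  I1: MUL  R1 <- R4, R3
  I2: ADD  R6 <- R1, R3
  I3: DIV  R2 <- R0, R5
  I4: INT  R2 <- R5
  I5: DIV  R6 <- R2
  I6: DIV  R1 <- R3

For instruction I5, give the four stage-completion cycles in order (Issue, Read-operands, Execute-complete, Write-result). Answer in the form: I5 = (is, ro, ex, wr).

I5 = (15, 18, 26, 27)

cycle 1: I1 issues→MUL
cycle 2: I1 reads; I2 issues→ADD
cycle 3: I3 issues→DIV
cycle 4: I3 reads
cycle 6: I1 exec-done
cycle 7: I1 writes R1
cycle 8: I2 reads
cycle 10: I2 exec-done
cycle 11: I2 writes R6
cycle 12: I3 exec-done
cycle 13: I3 writes R2
cycle 14: I4 issues→INT
cycle 15: I4 reads; I5 issues→DIV
cycle 16: I4 exec-done
cycle 17: I4 writes R2
cycle 18: I5 reads
cycle 26: I5 exec-done
cycle 27: I5 writes R6
cycle 28: I6 issues→DIV
cycle 29: I6 reads
cycle 37: I6 exec-done
cycle 38: I6 writes R1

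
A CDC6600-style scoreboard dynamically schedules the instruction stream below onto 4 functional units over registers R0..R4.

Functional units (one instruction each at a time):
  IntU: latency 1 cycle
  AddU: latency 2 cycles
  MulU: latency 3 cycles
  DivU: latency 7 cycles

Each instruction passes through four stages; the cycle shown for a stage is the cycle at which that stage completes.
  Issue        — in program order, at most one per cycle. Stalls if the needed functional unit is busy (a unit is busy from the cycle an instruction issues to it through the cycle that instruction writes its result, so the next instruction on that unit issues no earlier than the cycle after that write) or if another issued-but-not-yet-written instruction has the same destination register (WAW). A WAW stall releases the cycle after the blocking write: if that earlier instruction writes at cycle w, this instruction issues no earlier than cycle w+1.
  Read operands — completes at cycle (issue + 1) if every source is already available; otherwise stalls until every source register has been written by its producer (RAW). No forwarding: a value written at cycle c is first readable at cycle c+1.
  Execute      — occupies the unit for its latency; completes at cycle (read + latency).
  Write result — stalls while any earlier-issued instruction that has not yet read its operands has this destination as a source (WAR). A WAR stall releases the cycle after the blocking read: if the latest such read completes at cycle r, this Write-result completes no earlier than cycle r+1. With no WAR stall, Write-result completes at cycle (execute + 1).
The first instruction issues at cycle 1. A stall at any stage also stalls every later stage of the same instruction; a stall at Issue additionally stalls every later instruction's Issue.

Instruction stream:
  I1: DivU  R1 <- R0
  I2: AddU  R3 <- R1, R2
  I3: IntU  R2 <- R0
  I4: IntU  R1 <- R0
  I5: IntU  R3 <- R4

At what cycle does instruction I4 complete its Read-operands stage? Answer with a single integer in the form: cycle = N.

[I1] 1/2/9/10
[I2] 2/11/13/14  (RAW R1: wait I1 write@10)
[I3] 3/4/5/12  (WAR R2: wait I2 read@11)
[I4] 13/14/15/16  (struct: IntU busy until I3 writes@12)
[I5] 17/18/19/20  (struct: IntU busy until I4 writes@16)

cycle = 14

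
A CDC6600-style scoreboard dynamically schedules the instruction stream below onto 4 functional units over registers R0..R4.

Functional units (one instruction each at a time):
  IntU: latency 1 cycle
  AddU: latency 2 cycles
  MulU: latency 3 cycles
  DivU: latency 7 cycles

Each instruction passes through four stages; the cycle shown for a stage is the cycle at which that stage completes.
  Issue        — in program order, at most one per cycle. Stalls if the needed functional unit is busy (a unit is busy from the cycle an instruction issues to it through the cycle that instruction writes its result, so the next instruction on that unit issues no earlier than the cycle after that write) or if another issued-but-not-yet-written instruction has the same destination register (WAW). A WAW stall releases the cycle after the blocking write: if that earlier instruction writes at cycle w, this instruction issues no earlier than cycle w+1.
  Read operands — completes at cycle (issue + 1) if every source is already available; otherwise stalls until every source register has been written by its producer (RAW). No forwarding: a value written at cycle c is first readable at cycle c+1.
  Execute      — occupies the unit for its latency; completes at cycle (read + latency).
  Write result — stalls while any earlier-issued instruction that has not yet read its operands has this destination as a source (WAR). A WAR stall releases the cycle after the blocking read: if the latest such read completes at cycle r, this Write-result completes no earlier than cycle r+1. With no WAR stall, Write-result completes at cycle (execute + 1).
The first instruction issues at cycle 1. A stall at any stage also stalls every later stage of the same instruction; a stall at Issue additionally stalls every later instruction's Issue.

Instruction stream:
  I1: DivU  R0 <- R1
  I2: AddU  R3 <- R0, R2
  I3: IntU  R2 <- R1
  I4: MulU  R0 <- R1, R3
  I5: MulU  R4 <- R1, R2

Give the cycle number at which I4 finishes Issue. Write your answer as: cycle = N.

cycle = 11

  I1 | 1 | 2 | 9 | 10
  I2 | 2 | 11 | 13 | 14   RAW R0: wait I1 write@10
  I3 | 3 | 4 | 5 | 12   WAR R2: wait I2 read@11
  I4 | 11 | 15 | 18 | 19   WAW R0: wait I1 write@10 · RAW R3: wait I2 write@14
  I5 | 20 | 21 | 24 | 25   struct: MulU busy until I4 writes@19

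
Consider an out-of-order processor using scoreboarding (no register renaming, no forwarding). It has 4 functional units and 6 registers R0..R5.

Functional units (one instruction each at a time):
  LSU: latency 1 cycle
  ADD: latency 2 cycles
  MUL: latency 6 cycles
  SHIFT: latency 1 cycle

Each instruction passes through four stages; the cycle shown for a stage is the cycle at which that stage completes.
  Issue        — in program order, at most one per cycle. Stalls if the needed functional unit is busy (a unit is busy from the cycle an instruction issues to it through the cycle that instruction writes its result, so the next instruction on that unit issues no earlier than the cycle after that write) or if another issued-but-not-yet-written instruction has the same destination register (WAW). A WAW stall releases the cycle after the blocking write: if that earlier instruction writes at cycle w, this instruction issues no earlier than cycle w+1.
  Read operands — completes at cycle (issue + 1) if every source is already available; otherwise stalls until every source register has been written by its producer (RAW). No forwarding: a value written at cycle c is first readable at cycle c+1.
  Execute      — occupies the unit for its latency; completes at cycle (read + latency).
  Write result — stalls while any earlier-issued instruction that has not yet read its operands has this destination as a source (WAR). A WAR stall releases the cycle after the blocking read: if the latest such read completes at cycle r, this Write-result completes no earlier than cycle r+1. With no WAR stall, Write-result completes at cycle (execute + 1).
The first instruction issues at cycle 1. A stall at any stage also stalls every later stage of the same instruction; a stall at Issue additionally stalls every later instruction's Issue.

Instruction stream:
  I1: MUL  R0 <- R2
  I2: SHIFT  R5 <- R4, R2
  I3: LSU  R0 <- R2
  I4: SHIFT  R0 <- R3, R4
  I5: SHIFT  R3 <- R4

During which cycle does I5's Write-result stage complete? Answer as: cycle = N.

cycle = 21

c1: I1→MUL
c2: I1 RO; I2→SHIFT
c3: I2 RO
c4: I2 EX
c5: I2 WR R5
c8: I1 EX
c9: I1 WR R0
c10: I3→LSU
c11: I3 RO
c12: I3 EX
c13: I3 WR R0
c14: I4→SHIFT
c15: I4 RO
c16: I4 EX
c17: I4 WR R0
c18: I5→SHIFT
c19: I5 RO
c20: I5 EX
c21: I5 WR R3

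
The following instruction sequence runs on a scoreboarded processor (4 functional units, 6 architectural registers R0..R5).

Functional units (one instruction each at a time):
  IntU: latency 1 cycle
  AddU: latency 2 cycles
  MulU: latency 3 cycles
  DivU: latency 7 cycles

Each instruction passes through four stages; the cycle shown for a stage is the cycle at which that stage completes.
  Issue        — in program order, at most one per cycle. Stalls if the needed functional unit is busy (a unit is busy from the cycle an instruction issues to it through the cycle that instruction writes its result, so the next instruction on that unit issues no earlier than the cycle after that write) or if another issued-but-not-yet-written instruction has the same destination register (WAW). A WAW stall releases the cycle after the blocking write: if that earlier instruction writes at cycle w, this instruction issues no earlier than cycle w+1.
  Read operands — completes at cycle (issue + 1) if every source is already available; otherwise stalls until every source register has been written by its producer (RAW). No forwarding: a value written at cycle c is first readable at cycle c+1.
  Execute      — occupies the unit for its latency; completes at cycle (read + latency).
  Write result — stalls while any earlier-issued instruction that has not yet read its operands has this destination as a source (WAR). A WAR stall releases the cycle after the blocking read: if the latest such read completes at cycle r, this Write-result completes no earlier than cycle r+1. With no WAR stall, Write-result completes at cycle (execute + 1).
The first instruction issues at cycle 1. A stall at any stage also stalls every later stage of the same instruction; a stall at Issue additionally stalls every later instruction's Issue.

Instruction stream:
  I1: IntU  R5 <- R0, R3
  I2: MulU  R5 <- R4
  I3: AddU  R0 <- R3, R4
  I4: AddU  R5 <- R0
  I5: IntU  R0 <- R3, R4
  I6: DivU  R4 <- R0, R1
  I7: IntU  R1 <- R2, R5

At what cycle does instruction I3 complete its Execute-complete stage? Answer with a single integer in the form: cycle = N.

cycle = 9

t=1  issue I1 (IntU)
t=2  I1 read-ops
t=3  I1 finished on IntU
t=4  I1→R5
t=5  issue I2 (MulU)
t=6  I2 read-ops | issue I3 (AddU)
t=7  I3 read-ops
t=9  I2 finished on MulU | I3 finished on AddU
t=10  I2→R5 | I3→R0
t=11  issue I4 (AddU)
t=12  I4 read-ops | issue I5 (IntU)
t=13  I5 read-ops | issue I6 (DivU)
t=14  I4 finished on AddU | I5 finished on IntU
t=15  I4→R5 | I5→R0
t=16  I6 read-ops | issue I7 (IntU)
t=17  I7 read-ops
t=18  I7 finished on IntU
t=19  I7→R1
t=23  I6 finished on DivU
t=24  I6→R4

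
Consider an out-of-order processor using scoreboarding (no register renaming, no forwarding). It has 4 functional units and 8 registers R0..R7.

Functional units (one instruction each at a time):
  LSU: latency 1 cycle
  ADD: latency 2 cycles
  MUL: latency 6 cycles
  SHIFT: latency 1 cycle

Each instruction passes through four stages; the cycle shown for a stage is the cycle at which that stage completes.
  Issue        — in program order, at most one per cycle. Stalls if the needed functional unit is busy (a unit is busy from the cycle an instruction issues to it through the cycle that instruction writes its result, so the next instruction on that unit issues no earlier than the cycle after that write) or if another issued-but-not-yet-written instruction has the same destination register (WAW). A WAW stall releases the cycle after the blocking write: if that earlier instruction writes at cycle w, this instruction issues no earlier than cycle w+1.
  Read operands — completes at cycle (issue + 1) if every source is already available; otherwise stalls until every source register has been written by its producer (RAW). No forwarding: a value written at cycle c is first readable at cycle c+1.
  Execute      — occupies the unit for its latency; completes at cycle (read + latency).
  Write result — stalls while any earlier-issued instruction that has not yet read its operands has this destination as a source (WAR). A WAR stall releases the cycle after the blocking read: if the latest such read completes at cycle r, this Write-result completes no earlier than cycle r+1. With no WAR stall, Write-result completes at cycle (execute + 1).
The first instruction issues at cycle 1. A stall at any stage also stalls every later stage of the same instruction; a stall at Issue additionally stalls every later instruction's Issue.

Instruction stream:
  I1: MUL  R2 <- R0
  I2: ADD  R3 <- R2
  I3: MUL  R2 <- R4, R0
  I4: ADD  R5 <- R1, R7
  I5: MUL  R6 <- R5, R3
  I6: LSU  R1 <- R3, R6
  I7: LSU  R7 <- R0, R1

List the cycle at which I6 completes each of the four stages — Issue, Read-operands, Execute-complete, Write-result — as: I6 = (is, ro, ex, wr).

I6 = (20, 28, 29, 30)

I1 -> (1, 2, 8, 9)
I2 -> (2, 10, 12, 13)  // RAW R2: wait I1 write@9
I3 -> (10, 11, 17, 18)  // struct: MUL busy until I1 writes@9
I4 -> (14, 15, 17, 18)  // struct: ADD busy until I2 writes@13
I5 -> (19, 20, 26, 27)  // struct: MUL busy until I3 writes@18
I6 -> (20, 28, 29, 30)  // RAW R6: wait I5 write@27
I7 -> (31, 32, 33, 34)  // struct: LSU busy until I6 writes@30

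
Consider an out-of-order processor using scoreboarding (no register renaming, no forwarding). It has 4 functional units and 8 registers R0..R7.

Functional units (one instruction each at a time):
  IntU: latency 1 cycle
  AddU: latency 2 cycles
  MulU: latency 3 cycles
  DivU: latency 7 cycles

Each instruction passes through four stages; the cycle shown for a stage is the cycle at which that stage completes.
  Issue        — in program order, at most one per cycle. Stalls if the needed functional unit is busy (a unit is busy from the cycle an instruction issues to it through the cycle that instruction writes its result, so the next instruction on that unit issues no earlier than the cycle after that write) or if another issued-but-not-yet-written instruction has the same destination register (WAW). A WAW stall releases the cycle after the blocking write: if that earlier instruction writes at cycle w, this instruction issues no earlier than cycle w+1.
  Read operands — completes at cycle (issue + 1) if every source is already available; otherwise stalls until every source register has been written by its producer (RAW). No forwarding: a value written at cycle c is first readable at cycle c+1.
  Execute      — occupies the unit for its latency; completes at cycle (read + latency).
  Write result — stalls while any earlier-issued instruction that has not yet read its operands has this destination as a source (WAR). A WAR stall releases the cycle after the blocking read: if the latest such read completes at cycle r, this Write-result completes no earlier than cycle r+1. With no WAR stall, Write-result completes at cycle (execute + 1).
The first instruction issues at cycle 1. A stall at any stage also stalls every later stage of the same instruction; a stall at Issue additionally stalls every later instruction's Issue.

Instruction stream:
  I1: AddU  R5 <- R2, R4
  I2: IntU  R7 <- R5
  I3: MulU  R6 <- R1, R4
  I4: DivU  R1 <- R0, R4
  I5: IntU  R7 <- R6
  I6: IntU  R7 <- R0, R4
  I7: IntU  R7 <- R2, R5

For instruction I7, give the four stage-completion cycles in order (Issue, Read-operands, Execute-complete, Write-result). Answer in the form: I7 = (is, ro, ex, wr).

I7 = (17, 18, 19, 20)

I1: IS=1 RO=2 EX=4 WR=5
I2: IS=2 RO=6 EX=7 WR=8  [RAW R5: wait I1 write@5]
I3: IS=3 RO=4 EX=7 WR=8
I4: IS=4 RO=5 EX=12 WR=13
I5: IS=9 RO=10 EX=11 WR=12  [struct: IntU busy until I2 writes@8]
I6: IS=13 RO=14 EX=15 WR=16  [struct: IntU busy until I5 writes@12]
I7: IS=17 RO=18 EX=19 WR=20  [struct: IntU busy until I6 writes@16]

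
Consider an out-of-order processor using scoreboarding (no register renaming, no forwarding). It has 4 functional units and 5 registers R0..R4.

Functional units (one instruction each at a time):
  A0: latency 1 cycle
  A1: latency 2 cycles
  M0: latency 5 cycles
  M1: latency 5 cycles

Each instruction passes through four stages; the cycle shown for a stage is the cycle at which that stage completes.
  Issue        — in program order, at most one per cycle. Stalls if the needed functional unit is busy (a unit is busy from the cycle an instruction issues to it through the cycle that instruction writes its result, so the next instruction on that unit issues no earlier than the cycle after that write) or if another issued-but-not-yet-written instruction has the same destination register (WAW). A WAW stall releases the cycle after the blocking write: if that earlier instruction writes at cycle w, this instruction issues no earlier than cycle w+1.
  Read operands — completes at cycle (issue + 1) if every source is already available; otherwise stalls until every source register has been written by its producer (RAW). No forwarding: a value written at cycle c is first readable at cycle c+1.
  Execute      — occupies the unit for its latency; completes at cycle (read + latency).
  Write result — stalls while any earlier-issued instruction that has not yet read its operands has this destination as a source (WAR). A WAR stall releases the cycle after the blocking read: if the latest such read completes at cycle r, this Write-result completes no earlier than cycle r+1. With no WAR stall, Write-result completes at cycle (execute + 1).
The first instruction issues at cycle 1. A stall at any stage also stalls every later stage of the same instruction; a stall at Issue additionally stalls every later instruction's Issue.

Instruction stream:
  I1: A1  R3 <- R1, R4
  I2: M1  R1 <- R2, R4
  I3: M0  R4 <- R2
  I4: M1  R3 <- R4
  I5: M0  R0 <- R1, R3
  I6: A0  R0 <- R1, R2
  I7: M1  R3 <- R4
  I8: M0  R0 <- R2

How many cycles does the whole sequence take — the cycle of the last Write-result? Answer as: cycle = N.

cycle = 36

t=1  I1 dispatched to A1
t=2  I1 operands ready; I2 dispatched to M1
t=3  I2 operands ready; I3 dispatched to M0
t=4  I1 complete; I3 operands ready
t=5  R3←I1
t=8  I2 complete
t=9  R1←I2; I3 complete
t=10  R4←I3; I4 dispatched to M1
t=11  I4 operands ready; I5 dispatched to M0
t=16  I4 complete
t=17  R3←I4
t=18  I5 operands ready
t=23  I5 complete
t=24  R0←I5
t=25  I6 dispatched to A0
t=26  I6 operands ready; I7 dispatched to M1
t=27  I6 complete; I7 operands ready
t=28  R0←I6
t=29  I8 dispatched to M0
t=30  I8 operands ready
t=32  I7 complete
t=33  R3←I7
t=35  I8 complete
t=36  R0←I8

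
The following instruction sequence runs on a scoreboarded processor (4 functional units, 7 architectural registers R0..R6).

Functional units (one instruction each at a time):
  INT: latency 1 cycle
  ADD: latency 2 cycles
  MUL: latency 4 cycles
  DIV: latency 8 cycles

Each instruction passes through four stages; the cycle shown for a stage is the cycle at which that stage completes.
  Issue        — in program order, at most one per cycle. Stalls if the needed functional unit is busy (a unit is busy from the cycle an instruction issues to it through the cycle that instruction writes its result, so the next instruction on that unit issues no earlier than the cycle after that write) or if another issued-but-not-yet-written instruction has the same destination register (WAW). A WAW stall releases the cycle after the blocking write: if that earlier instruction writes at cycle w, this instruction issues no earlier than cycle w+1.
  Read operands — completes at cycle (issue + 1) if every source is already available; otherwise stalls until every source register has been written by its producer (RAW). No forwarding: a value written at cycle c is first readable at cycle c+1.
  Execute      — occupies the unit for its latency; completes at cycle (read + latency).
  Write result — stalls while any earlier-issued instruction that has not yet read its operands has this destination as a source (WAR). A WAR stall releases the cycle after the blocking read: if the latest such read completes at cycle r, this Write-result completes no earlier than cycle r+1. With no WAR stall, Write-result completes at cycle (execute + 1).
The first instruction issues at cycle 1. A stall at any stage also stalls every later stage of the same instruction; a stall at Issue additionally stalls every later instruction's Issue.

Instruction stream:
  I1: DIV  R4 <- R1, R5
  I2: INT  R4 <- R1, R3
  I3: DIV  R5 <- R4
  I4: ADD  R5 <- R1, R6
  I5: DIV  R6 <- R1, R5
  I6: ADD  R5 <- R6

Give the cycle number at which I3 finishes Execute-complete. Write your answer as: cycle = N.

c1: I1→DIV
c2: I1 RO
c10: I1 EX
c11: I1 WR R4
c12: I2→INT
c13: I2 RO · I3→DIV
c14: I2 EX
c15: I2 WR R4
c16: I3 RO
c24: I3 EX
c25: I3 WR R5
c26: I4→ADD
c27: I4 RO · I5→DIV
c29: I4 EX
c30: I4 WR R5
c31: I5 RO · I6→ADD
c39: I5 EX
c40: I5 WR R6
c41: I6 RO
c43: I6 EX
c44: I6 WR R5

cycle = 24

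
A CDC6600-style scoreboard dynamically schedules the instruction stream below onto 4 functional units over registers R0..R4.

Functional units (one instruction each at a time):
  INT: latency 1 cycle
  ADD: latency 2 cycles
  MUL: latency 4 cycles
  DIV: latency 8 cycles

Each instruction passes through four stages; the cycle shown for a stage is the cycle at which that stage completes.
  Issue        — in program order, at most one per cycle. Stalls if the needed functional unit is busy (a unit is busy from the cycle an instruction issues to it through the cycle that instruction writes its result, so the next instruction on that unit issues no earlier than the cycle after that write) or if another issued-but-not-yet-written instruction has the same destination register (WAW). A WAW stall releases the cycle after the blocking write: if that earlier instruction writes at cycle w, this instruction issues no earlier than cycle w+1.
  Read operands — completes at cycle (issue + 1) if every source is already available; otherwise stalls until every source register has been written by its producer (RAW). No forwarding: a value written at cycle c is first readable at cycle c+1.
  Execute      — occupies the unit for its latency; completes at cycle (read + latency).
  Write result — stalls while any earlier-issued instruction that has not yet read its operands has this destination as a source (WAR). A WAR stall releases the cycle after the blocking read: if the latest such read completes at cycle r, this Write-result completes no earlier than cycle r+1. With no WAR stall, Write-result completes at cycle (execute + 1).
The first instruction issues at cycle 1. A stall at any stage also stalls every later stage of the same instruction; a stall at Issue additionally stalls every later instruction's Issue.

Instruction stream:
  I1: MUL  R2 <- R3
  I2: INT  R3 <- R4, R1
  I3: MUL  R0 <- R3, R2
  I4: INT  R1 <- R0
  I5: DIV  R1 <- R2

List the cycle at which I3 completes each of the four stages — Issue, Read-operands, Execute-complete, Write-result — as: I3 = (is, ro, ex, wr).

I1  is:1  ro:2  ex:6  wr:7
I2  is:2  ro:3  ex:4  wr:5
I3  is:8  ro:9  ex:13  wr:14  — struct: MUL busy until I1 writes@7
I4  is:9  ro:15  ex:16  wr:17  — RAW R0: wait I3 write@14
I5  is:18  ro:19  ex:27  wr:28  — WAW R1: wait I4 write@17

I3 = (8, 9, 13, 14)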